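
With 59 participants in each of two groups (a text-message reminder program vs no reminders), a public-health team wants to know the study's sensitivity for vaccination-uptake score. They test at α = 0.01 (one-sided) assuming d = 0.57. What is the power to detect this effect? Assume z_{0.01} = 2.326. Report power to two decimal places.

power ≈ 0.78

For two equal groups, power = Φ(d·√(n/2) − z_{α}).
d·√(n/2) = 0.57 × √(59/2) = 0.57 × 5.431 = 3.096.
z_β = 3.096 − 2.326 = 0.770.
Power = Φ(0.770) = 0.779.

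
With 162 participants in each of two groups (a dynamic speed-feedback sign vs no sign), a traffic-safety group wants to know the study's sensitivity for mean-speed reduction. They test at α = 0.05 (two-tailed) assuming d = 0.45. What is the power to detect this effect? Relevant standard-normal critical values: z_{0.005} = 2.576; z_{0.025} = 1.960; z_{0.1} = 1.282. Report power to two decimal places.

For two equal groups, power = Φ(d·√(n/2) − z_{α/2}).
d·√(n/2) = 0.45 × √(162/2) = 0.45 × 9.000 = 4.050.
z_β = 4.050 − 1.960 = 2.090.
Power = Φ(2.090) = 0.982.

power ≈ 0.98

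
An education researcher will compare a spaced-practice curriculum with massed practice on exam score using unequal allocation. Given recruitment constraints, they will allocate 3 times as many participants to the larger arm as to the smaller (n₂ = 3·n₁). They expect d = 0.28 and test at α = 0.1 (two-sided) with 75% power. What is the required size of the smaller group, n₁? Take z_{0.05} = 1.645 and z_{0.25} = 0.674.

n₁ = 92

With allocation ratio k = n₂/n₁ = 3, Var(x̄₁−x̄₂) = σ²(1/n₁ + 1/(k·n₁)) = σ²·(k+1)/(k·n₁).
So n₁ = (1 + 1/k)·((z_{α/2} + z_β)/d)² = 1.333 × (2.319/0.28)².
n₁ = 1.333 × 68.59 = 91.5.
Round up: n₁ = 92, giving n₂ = 3 × 92 = 276.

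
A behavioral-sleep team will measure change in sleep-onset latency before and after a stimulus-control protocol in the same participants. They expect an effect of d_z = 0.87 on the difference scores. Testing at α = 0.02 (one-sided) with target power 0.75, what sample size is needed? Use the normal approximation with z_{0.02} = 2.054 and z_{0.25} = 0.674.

For a paired (one-sample on differences) test: n = ((z_{α} + z_β) / d)².
z_{α} + z_β = 2.054 + 0.674 = 2.728.
n = (2.728 / 0.87)² = 3.136² = 9.83.
Round up.

n = 10 pairs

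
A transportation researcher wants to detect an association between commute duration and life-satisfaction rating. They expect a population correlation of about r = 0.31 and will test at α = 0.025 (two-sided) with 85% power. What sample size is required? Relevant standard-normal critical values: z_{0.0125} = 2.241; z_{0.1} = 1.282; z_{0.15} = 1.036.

n = 108

Fisher's z: C = ½·ln((1+r)/(1−r)) = ½·ln(1.8986) = 0.3205.
n = ((z_{α/2} + z_β)/C)² + 3.
(2.241 + 1.036) / 0.3205 = 3.277 / 0.3205 = 10.225.
n = 10.225² + 3 = 104.54 + 3 = 107.5.
Round up.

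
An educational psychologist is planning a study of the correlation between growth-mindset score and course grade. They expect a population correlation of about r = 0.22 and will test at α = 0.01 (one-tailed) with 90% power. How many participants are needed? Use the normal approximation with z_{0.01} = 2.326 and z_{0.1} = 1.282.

Fisher's z: C = ½·ln((1+r)/(1−r)) = ½·ln(1.5641) = 0.2237.
n = ((z_{α} + z_β)/C)² + 3.
(2.326 + 1.282) / 0.2237 = 3.608 / 0.2237 = 16.129.
n = 16.129² + 3 = 260.14 + 3 = 263.1.
Round up.

n = 264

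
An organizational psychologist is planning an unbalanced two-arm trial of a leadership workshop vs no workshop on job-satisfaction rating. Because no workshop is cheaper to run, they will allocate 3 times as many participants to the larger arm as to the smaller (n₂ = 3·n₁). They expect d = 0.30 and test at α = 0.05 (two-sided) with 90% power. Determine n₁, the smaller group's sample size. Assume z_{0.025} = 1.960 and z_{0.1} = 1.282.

With allocation ratio k = n₂/n₁ = 3, Var(x̄₁−x̄₂) = σ²(1/n₁ + 1/(k·n₁)) = σ²·(k+1)/(k·n₁).
So n₁ = (1 + 1/k)·((z_{α/2} + z_β)/d)² = 1.333 × (3.242/0.30)².
n₁ = 1.333 × 116.78 = 155.7.
Round up: n₁ = 156, giving n₂ = 3 × 156 = 468.

n₁ = 156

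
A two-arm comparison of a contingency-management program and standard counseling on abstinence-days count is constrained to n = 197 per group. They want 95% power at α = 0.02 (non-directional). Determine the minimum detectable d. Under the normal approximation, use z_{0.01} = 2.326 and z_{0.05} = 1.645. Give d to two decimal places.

For two independent groups of n = 197 each: d_min = (z_{α/2} + z_β)·√(2/n).
z-sum = 2.326 + 1.645 = 3.971.
d_min = 3.971 × √(2/197) = 3.971 × 0.1008 = 0.400.

d_min ≈ 0.40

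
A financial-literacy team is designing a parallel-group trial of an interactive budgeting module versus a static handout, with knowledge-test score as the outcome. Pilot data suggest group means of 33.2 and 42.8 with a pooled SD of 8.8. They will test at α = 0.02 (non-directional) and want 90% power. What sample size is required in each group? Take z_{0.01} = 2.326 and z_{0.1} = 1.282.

Cohen's d = |M₁ − M₂| / SD_pooled = |33.2 − 42.8| / 8.8 = 9.6 / 8.8 = 1.091.
For two independent groups with equal n: n = 2·((z_{α/2} + z_β) / d)².
z_{α/2} + z_β = 2.326 + 1.282 = 3.608.
n = 2 × (3.608 / 1.091)² = 2 × 3.307² = 2 × 10.94 = 21.9.
Round up to the next whole participant.

n = 22 per group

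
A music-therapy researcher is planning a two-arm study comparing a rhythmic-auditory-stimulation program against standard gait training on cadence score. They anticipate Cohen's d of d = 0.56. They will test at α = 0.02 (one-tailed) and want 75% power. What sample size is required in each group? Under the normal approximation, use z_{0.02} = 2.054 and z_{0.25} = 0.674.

For two independent groups with equal n: n = 2·((z_{α} + z_β) / d)².
z_{α} + z_β = 2.054 + 0.674 = 2.728.
n = 2 × (2.728 / 0.56)² = 2 × 4.871² = 2 × 23.73 = 47.5.
Round up to the next whole participant.

n = 48 per group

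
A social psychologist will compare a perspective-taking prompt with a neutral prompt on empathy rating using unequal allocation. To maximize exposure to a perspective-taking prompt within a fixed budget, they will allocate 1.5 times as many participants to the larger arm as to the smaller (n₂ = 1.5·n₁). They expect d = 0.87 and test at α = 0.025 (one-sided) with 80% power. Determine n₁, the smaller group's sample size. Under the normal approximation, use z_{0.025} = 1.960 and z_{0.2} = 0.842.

n₁ = 18

With allocation ratio k = n₂/n₁ = 1.5, Var(x̄₁−x̄₂) = σ²(1/n₁ + 1/(k·n₁)) = σ²·(k+1)/(k·n₁).
So n₁ = (1 + 1/k)·((z_{α} + z_β)/d)² = 1.667 × (2.802/0.87)².
n₁ = 1.667 × 10.37 = 17.3.
Round up: n₁ = 18, giving n₂ = 1.5 × 18 = 27.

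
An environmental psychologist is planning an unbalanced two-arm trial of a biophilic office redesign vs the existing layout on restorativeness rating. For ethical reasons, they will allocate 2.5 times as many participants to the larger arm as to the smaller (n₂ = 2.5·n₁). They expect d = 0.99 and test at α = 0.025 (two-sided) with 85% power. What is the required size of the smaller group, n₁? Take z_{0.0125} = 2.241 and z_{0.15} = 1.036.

n₁ = 16

With allocation ratio k = n₂/n₁ = 2.5, Var(x̄₁−x̄₂) = σ²(1/n₁ + 1/(k·n₁)) = σ²·(k+1)/(k·n₁).
So n₁ = (1 + 1/k)·((z_{α/2} + z_β)/d)² = 1.400 × (3.277/0.99)².
n₁ = 1.400 × 10.96 = 15.3.
Round up: n₁ = 16, giving n₂ = 2.5 × 16 = 40.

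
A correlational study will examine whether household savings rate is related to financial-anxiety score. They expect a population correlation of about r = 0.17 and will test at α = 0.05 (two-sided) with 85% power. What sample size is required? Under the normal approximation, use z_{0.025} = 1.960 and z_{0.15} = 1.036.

Fisher's z: C = ½·ln((1+r)/(1−r)) = ½·ln(1.4096) = 0.1717.
n = ((z_{α/2} + z_β)/C)² + 3.
(1.960 + 1.036) / 0.1717 = 2.996 / 0.1717 = 17.449.
n = 17.449² + 3 = 304.47 + 3 = 307.5.
Round up.

n = 308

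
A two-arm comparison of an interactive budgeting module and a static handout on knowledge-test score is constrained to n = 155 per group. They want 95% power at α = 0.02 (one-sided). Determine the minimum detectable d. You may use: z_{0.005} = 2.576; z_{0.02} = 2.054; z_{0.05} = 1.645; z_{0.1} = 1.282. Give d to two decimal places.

d_min ≈ 0.42

For two independent groups of n = 155 each: d_min = (z_{α} + z_β)·√(2/n).
z-sum = 2.054 + 1.645 = 3.699.
d_min = 3.699 × √(2/155) = 3.699 × 0.1136 = 0.420.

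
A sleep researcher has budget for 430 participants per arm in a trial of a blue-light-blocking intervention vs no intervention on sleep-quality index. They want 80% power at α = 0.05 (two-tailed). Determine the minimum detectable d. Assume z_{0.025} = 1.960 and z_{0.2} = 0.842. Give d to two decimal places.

d_min ≈ 0.19

For two independent groups of n = 430 each: d_min = (z_{α/2} + z_β)·√(2/n).
z-sum = 1.960 + 0.842 = 2.802.
d_min = 2.802 × √(2/430) = 2.802 × 0.0682 = 0.191.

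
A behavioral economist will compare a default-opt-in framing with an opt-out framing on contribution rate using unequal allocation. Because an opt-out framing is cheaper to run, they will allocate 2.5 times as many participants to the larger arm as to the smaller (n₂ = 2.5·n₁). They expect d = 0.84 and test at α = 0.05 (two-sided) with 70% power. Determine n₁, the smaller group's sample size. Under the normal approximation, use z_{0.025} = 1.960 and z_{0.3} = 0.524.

With allocation ratio k = n₂/n₁ = 2.5, Var(x̄₁−x̄₂) = σ²(1/n₁ + 1/(k·n₁)) = σ²·(k+1)/(k·n₁).
So n₁ = (1 + 1/k)·((z_{α/2} + z_β)/d)² = 1.400 × (2.484/0.84)².
n₁ = 1.400 × 8.74 = 12.2.
Round up: n₁ = 13, giving n₂ = ⌈2.5 × 13⌉ = ⌈32.5⌉ = 33.

n₁ = 13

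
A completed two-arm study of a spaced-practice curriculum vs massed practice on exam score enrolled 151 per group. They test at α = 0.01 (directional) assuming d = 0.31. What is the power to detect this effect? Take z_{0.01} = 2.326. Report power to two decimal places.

For two equal groups, power = Φ(d·√(n/2) − z_{α}).
d·√(n/2) = 0.31 × √(151/2) = 0.31 × 8.689 = 2.694.
z_β = 2.694 − 2.326 = 0.368.
Power = Φ(0.368) = 0.643.

power ≈ 0.64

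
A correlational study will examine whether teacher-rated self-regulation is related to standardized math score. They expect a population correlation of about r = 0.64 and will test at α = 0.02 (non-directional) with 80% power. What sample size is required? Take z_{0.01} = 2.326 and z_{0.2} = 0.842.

Fisher's z: C = ½·ln((1+r)/(1−r)) = ½·ln(4.5556) = 0.7582.
n = ((z_{α/2} + z_β)/C)² + 3.
(2.326 + 0.842) / 0.7582 = 3.168 / 0.7582 = 4.178.
n = 4.178² + 3 = 17.46 + 3 = 20.5.
Round up.

n = 21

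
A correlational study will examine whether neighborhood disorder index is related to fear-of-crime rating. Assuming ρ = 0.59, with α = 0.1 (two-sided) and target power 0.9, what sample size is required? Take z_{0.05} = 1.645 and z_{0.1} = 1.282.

n = 22

Fisher's z: C = ½·ln((1+r)/(1−r)) = ½·ln(3.8780) = 0.6777.
n = ((z_{α/2} + z_β)/C)² + 3.
(1.645 + 1.282) / 0.6777 = 2.927 / 0.6777 = 4.319.
n = 4.319² + 3 = 18.65 + 3 = 21.7.
Round up.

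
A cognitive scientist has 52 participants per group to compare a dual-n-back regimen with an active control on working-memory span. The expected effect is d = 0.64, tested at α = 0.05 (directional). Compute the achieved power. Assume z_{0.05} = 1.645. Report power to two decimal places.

For two equal groups, power = Φ(d·√(n/2) − z_{α}).
d·√(n/2) = 0.64 × √(52/2) = 0.64 × 5.099 = 3.263.
z_β = 3.263 − 1.645 = 1.618.
Power = Φ(1.618) = 0.947.

power ≈ 0.95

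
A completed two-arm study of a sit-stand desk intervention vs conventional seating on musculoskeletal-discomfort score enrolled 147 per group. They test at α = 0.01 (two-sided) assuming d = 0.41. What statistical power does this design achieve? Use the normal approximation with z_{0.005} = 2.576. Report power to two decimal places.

power ≈ 0.83

For two equal groups, power = Φ(d·√(n/2) − z_{α/2}).
d·√(n/2) = 0.41 × √(147/2) = 0.41 × 8.573 = 3.515.
z_β = 3.515 − 2.576 = 0.939.
Power = Φ(0.939) = 0.826.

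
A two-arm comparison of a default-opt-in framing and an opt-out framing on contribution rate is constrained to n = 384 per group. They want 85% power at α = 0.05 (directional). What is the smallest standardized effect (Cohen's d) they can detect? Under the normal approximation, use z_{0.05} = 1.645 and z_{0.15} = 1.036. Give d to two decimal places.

For two independent groups of n = 384 each: d_min = (z_{α} + z_β)·√(2/n).
z-sum = 1.645 + 1.036 = 2.681.
d_min = 2.681 × √(2/384) = 2.681 × 0.0722 = 0.193.

d_min ≈ 0.19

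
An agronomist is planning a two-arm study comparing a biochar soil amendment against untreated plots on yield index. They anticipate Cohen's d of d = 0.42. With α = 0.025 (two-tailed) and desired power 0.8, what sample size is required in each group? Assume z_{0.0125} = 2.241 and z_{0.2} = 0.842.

For two independent groups with equal n: n = 2·((z_{α/2} + z_β) / d)².
z_{α/2} + z_β = 2.241 + 0.842 = 3.083.
n = 2 × (3.083 / 0.42)² = 2 × 7.340² = 2 × 53.88 = 107.8.
Round up to the next whole participant.

n = 108 per group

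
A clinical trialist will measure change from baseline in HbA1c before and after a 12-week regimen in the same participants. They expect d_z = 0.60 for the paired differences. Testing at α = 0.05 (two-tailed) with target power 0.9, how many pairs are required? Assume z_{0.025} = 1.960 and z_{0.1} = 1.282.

For a paired (one-sample on differences) test: n = ((z_{α/2} + z_β) / d)².
z_{α/2} + z_β = 1.960 + 1.282 = 3.242.
n = (3.242 / 0.60)² = 5.403² = 29.20.
Round up.

n = 30 pairs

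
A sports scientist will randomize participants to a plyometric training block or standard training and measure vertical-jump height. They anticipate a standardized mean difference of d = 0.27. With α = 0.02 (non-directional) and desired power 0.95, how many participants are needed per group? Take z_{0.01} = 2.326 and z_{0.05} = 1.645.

n = 433 per group

For two independent groups with equal n: n = 2·((z_{α/2} + z_β) / d)².
z_{α/2} + z_β = 2.326 + 1.645 = 3.971.
n = 2 × (3.971 / 0.27)² = 2 × 14.707² = 2 × 216.31 = 432.6.
Round up to the next whole participant.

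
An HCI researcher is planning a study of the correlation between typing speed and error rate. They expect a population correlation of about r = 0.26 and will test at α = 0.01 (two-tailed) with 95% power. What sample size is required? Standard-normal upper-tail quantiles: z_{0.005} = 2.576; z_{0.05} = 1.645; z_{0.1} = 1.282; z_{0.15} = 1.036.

Fisher's z: C = ½·ln((1+r)/(1−r)) = ½·ln(1.7027) = 0.2661.
n = ((z_{α/2} + z_β)/C)² + 3.
(2.576 + 1.645) / 0.2661 = 4.221 / 0.2661 = 15.862.
n = 15.862² + 3 = 251.62 + 3 = 254.6.
Round up.

n = 255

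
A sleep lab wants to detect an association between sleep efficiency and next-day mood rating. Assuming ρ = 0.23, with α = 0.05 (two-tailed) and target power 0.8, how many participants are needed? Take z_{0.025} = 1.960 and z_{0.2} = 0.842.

Fisher's z: C = ½·ln((1+r)/(1−r)) = ½·ln(1.5974) = 0.2342.
n = ((z_{α/2} + z_β)/C)² + 3.
(1.960 + 0.842) / 0.2342 = 2.802 / 0.2342 = 11.964.
n = 11.964² + 3 = 143.14 + 3 = 146.1.
Round up.

n = 147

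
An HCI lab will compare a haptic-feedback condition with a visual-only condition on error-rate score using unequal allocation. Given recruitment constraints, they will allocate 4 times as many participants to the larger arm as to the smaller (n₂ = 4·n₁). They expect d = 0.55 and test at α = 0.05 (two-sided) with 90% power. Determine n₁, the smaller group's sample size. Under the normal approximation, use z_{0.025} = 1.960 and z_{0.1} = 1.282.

n₁ = 44

With allocation ratio k = n₂/n₁ = 4, Var(x̄₁−x̄₂) = σ²(1/n₁ + 1/(k·n₁)) = σ²·(k+1)/(k·n₁).
So n₁ = (1 + 1/k)·((z_{α/2} + z_β)/d)² = 1.250 × (3.242/0.55)².
n₁ = 1.250 × 34.75 = 43.4.
Round up: n₁ = 44, giving n₂ = 4 × 44 = 176.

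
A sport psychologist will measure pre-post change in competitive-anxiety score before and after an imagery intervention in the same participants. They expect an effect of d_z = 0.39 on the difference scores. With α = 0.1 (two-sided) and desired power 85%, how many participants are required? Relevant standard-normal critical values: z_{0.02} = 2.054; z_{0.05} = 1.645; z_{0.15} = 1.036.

n = 48 pairs

For a paired (one-sample on differences) test: n = ((z_{α/2} + z_β) / d)².
z_{α/2} + z_β = 1.645 + 1.036 = 2.681.
n = (2.681 / 0.39)² = 6.874² = 47.26.
Round up.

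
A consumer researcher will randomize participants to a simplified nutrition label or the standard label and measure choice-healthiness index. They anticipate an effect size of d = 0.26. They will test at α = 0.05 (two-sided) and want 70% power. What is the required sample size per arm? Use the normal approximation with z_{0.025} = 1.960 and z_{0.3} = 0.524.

n = 183 per group

For two independent groups with equal n: n = 2·((z_{α/2} + z_β) / d)².
z_{α/2} + z_β = 1.960 + 0.524 = 2.484.
n = 2 × (2.484 / 0.26)² = 2 × 9.554² = 2 × 91.28 = 182.6.
Round up to the next whole participant.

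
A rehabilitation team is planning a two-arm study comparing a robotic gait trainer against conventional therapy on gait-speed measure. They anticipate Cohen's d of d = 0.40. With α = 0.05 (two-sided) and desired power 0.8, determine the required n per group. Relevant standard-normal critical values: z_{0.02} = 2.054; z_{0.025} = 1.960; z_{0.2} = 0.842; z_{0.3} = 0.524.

For two independent groups with equal n: n = 2·((z_{α/2} + z_β) / d)².
z_{α/2} + z_β = 1.960 + 0.842 = 2.802.
n = 2 × (2.802 / 0.40)² = 2 × 7.005² = 2 × 49.07 = 98.1.
Round up to the next whole participant.

n = 99 per group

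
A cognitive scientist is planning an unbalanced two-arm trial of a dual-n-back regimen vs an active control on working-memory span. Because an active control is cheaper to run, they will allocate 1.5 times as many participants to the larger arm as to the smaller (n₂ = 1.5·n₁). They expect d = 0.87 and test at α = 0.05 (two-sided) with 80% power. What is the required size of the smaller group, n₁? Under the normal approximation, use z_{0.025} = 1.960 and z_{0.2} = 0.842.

n₁ = 18

With allocation ratio k = n₂/n₁ = 1.5, Var(x̄₁−x̄₂) = σ²(1/n₁ + 1/(k·n₁)) = σ²·(k+1)/(k·n₁).
So n₁ = (1 + 1/k)·((z_{α/2} + z_β)/d)² = 1.667 × (2.802/0.87)².
n₁ = 1.667 × 10.37 = 17.3.
Round up: n₁ = 18, giving n₂ = 1.5 × 18 = 27.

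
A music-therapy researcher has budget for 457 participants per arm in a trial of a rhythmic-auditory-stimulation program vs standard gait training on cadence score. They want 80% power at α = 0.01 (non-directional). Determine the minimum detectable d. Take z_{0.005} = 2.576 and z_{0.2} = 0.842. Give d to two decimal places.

For two independent groups of n = 457 each: d_min = (z_{α/2} + z_β)·√(2/n).
z-sum = 2.576 + 0.842 = 3.418.
d_min = 3.418 × √(2/457) = 3.418 × 0.0662 = 0.226.

d_min ≈ 0.23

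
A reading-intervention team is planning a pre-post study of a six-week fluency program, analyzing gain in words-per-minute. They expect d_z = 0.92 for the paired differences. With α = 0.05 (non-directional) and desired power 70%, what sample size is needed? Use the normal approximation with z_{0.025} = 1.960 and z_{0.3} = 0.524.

n = 8 pairs

For a paired (one-sample on differences) test: n = ((z_{α/2} + z_β) / d)².
z_{α/2} + z_β = 1.960 + 0.524 = 2.484.
n = (2.484 / 0.92)² = 2.700² = 7.29.
Round up.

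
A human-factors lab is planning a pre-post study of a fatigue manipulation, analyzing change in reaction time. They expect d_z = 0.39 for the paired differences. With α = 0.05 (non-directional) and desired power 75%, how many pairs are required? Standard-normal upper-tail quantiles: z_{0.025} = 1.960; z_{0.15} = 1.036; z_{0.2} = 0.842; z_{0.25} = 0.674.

n = 46 pairs

For a paired (one-sample on differences) test: n = ((z_{α/2} + z_β) / d)².
z_{α/2} + z_β = 1.960 + 0.674 = 2.634.
n = (2.634 / 0.39)² = 6.754² = 45.61.
Round up.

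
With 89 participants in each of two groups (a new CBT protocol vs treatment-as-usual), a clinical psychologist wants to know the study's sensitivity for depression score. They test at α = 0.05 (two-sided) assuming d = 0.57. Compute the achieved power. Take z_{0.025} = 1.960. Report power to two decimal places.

power ≈ 0.97

For two equal groups, power = Φ(d·√(n/2) − z_{α/2}).
d·√(n/2) = 0.57 × √(89/2) = 0.57 × 6.671 = 3.802.
z_β = 3.802 − 1.960 = 1.842.
Power = Φ(1.842) = 0.967.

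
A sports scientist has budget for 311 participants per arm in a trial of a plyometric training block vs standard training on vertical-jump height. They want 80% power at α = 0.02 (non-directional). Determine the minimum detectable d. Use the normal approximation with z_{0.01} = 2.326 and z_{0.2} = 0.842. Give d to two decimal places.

For two independent groups of n = 311 each: d_min = (z_{α/2} + z_β)·√(2/n).
z-sum = 2.326 + 0.842 = 3.168.
d_min = 3.168 × √(2/311) = 3.168 × 0.0802 = 0.254.

d_min ≈ 0.25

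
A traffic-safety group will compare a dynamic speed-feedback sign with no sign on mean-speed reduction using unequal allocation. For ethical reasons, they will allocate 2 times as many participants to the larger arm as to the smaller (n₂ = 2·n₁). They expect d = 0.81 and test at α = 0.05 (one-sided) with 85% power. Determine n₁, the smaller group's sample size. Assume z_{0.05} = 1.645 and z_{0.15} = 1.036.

With allocation ratio k = n₂/n₁ = 2, Var(x̄₁−x̄₂) = σ²(1/n₁ + 1/(k·n₁)) = σ²·(k+1)/(k·n₁).
So n₁ = (1 + 1/k)·((z_{α} + z_β)/d)² = 1.500 × (2.681/0.81)².
n₁ = 1.500 × 10.96 = 16.4.
Round up: n₁ = 17, giving n₂ = 2 × 17 = 34.

n₁ = 17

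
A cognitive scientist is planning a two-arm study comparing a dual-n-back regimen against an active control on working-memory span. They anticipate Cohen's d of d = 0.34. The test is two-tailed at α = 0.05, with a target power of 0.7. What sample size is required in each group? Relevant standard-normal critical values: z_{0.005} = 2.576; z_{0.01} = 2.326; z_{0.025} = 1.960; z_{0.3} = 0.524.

For two independent groups with equal n: n = 2·((z_{α/2} + z_β) / d)².
z_{α/2} + z_β = 1.960 + 0.524 = 2.484.
n = 2 × (2.484 / 0.34)² = 2 × 7.306² = 2 × 53.38 = 106.8.
Round up to the next whole participant.

n = 107 per group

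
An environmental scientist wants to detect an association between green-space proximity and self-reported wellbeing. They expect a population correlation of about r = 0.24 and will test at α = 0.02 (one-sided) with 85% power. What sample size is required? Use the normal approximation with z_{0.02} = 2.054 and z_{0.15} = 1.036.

n = 163

Fisher's z: C = ½·ln((1+r)/(1−r)) = ½·ln(1.6316) = 0.2448.
n = ((z_{α} + z_β)/C)² + 3.
(2.054 + 1.036) / 0.2448 = 3.090 / 0.2448 = 12.623.
n = 12.623² + 3 = 159.33 + 3 = 162.3.
Round up.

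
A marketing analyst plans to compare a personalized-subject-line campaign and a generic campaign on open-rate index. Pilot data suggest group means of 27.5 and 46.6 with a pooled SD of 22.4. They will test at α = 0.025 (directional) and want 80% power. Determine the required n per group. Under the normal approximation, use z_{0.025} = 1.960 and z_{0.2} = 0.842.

Cohen's d = |M₁ − M₂| / SD_pooled = |27.5 − 46.6| / 22.4 = 19.1 / 22.4 = 0.853.
For two independent groups with equal n: n = 2·((z_{α} + z_β) / d)².
z_{α} + z_β = 1.960 + 0.842 = 2.802.
n = 2 × (2.802 / 0.853)² = 2 × 3.285² = 2 × 10.79 = 21.6.
Round up to the next whole participant.

n = 22 per group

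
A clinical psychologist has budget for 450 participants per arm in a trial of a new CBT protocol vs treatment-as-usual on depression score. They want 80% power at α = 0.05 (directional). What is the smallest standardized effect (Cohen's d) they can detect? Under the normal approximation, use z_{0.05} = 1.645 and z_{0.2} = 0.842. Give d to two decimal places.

d_min ≈ 0.17

For two independent groups of n = 450 each: d_min = (z_{α} + z_β)·√(2/n).
z-sum = 1.645 + 0.842 = 2.487.
d_min = 2.487 × √(2/450) = 2.487 × 0.0667 = 0.166.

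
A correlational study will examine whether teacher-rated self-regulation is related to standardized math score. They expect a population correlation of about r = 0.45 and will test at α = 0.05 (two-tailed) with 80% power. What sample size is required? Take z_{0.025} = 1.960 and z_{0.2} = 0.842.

n = 37

Fisher's z: C = ½·ln((1+r)/(1−r)) = ½·ln(2.6364) = 0.4847.
n = ((z_{α/2} + z_β)/C)² + 3.
(1.960 + 0.842) / 0.4847 = 2.802 / 0.4847 = 5.781.
n = 5.781² + 3 = 33.42 + 3 = 36.4.
Round up.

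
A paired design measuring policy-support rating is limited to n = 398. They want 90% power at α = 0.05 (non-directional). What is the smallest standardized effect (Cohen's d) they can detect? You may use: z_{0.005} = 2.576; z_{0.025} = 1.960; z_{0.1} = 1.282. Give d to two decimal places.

For a single sample (or paired design) of n = 398: d_min = (z_{α/2} + z_β)/√n.
z-sum = 1.960 + 1.282 = 3.242.
d_min = 3.242 / √398 = 3.242 / 19.950 = 0.163.

d_min ≈ 0.16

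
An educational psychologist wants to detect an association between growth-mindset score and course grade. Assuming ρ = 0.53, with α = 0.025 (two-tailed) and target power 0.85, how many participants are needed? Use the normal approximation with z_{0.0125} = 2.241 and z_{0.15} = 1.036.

Fisher's z: C = ½·ln((1+r)/(1−r)) = ½·ln(3.2553) = 0.5901.
n = ((z_{α/2} + z_β)/C)² + 3.
(2.241 + 1.036) / 0.5901 = 3.277 / 0.5901 = 5.553.
n = 5.553² + 3 = 30.84 + 3 = 33.8.
Round up.

n = 34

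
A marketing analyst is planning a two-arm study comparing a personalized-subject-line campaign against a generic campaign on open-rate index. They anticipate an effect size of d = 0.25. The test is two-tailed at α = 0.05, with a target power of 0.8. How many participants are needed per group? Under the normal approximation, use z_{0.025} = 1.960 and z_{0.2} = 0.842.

n = 252 per group

For two independent groups with equal n: n = 2·((z_{α/2} + z_β) / d)².
z_{α/2} + z_β = 1.960 + 0.842 = 2.802.
n = 2 × (2.802 / 0.25)² = 2 × 11.208² = 2 × 125.62 = 251.2.
Round up to the next whole participant.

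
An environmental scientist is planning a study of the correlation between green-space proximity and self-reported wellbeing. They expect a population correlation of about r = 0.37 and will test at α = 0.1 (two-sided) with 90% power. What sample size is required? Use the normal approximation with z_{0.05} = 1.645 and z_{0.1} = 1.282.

n = 60

Fisher's z: C = ½·ln((1+r)/(1−r)) = ½·ln(2.1746) = 0.3884.
n = ((z_{α/2} + z_β)/C)² + 3.
(1.645 + 1.282) / 0.3884 = 2.927 / 0.3884 = 7.536.
n = 7.536² + 3 = 56.79 + 3 = 59.8.
Round up.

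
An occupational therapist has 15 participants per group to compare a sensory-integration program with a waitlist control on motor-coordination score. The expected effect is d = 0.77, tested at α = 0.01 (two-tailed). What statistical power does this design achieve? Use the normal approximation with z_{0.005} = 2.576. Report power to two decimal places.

For two equal groups, power = Φ(d·√(n/2) − z_{α/2}).
d·√(n/2) = 0.77 × √(15/2) = 0.77 × 2.739 = 2.109.
z_β = 2.109 − 2.576 = -0.467.
Power = Φ(-0.467) = 0.320.

power ≈ 0.32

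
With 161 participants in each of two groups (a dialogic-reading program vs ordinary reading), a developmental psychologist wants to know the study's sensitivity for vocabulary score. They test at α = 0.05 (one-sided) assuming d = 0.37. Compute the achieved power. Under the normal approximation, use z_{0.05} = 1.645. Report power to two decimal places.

For two equal groups, power = Φ(d·√(n/2) − z_{α}).
d·√(n/2) = 0.37 × √(161/2) = 0.37 × 8.972 = 3.320.
z_β = 3.320 − 1.645 = 1.675.
Power = Φ(1.675) = 0.953.

power ≈ 0.95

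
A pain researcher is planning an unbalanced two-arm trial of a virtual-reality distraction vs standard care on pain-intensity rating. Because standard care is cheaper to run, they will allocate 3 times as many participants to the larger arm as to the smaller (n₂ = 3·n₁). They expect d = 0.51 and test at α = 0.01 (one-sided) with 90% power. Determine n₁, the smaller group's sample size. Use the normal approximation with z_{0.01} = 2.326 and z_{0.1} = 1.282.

With allocation ratio k = n₂/n₁ = 3, Var(x̄₁−x̄₂) = σ²(1/n₁ + 1/(k·n₁)) = σ²·(k+1)/(k·n₁).
So n₁ = (1 + 1/k)·((z_{α} + z_β)/d)² = 1.333 × (3.608/0.51)².
n₁ = 1.333 × 50.05 = 66.7.
Round up: n₁ = 67, giving n₂ = 3 × 67 = 201.

n₁ = 67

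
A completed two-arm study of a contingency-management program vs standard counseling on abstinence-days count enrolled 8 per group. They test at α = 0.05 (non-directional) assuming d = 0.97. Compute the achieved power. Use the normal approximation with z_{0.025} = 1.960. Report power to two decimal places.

power ≈ 0.49

For two equal groups, power = Φ(d·√(n/2) − z_{α/2}).
d·√(n/2) = 0.97 × √(8/2) = 0.97 × 2.000 = 1.940.
z_β = 1.940 − 1.960 = -0.020.
Power = Φ(-0.020) = 0.492.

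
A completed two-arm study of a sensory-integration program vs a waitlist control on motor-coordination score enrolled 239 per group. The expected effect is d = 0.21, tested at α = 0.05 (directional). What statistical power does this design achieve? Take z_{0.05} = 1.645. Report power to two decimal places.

power ≈ 0.74

For two equal groups, power = Φ(d·√(n/2) − z_{α}).
d·√(n/2) = 0.21 × √(239/2) = 0.21 × 10.932 = 2.296.
z_β = 2.296 − 1.645 = 0.651.
Power = Φ(0.651) = 0.742.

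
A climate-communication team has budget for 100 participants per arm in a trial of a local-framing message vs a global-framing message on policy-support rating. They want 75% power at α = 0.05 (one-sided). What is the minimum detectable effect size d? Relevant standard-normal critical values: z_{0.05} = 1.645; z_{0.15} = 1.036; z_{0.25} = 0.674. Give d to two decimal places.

d_min ≈ 0.33

For two independent groups of n = 100 each: d_min = (z_{α} + z_β)·√(2/n).
z-sum = 1.645 + 0.674 = 2.319.
d_min = 2.319 × √(2/100) = 2.319 × 0.1414 = 0.328.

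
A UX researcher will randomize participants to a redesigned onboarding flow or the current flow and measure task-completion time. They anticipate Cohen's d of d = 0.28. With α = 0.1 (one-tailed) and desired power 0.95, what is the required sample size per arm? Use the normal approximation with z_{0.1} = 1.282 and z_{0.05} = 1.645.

n = 219 per group

For two independent groups with equal n: n = 2·((z_{α} + z_β) / d)².
z_{α} + z_β = 1.282 + 1.645 = 2.927.
n = 2 × (2.927 / 0.28)² = 2 × 10.454² = 2 × 109.28 = 218.6.
Round up to the next whole participant.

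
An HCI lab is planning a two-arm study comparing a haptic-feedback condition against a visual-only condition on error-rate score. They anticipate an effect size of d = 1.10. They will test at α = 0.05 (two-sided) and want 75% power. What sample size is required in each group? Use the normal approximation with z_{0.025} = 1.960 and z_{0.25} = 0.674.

For two independent groups with equal n: n = 2·((z_{α/2} + z_β) / d)².
z_{α/2} + z_β = 1.960 + 0.674 = 2.634.
n = 2 × (2.634 / 1.10)² = 2 × 2.395² = 2 × 5.73 = 11.5.
Round up to the next whole participant.

n = 12 per group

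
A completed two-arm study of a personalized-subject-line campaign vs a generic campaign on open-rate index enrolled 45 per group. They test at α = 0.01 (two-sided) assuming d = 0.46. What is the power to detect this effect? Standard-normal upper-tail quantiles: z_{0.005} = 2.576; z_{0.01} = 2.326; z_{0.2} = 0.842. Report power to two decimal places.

For two equal groups, power = Φ(d·√(n/2) − z_{α/2}).
d·√(n/2) = 0.46 × √(45/2) = 0.46 × 4.743 = 2.182.
z_β = 2.182 − 2.576 = -0.394.
Power = Φ(-0.394) = 0.347.

power ≈ 0.35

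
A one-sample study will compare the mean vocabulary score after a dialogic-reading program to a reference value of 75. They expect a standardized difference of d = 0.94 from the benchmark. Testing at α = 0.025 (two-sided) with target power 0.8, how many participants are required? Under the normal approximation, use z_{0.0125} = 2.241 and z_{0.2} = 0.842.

n = 11

For a one-sample test: n = ((z_{α/2} + z_β) / d)².
z_{α/2} + z_β = 2.241 + 0.842 = 3.083.
n = (3.083 / 0.94)² = 3.280² = 10.76.
Round up.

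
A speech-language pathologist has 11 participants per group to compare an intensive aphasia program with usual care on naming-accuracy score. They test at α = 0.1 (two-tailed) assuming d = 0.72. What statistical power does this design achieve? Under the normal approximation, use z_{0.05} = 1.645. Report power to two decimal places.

For two equal groups, power = Φ(d·√(n/2) − z_{α/2}).
d·√(n/2) = 0.72 × √(11/2) = 0.72 × 2.345 = 1.689.
z_β = 1.689 − 1.645 = 0.044.
Power = Φ(0.044) = 0.517.

power ≈ 0.52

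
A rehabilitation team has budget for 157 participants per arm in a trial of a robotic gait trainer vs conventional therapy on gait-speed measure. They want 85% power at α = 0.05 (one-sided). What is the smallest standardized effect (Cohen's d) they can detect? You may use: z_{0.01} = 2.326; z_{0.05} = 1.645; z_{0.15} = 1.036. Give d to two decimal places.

For two independent groups of n = 157 each: d_min = (z_{α} + z_β)·√(2/n).
z-sum = 1.645 + 1.036 = 2.681.
d_min = 2.681 × √(2/157) = 2.681 × 0.1129 = 0.303.

d_min ≈ 0.30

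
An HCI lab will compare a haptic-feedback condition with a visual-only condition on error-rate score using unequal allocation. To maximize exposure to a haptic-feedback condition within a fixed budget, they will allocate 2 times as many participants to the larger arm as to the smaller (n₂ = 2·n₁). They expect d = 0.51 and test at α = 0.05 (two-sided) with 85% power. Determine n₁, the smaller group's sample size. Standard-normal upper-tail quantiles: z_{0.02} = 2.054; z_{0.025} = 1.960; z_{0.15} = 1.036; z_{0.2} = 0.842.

With allocation ratio k = n₂/n₁ = 2, Var(x̄₁−x̄₂) = σ²(1/n₁ + 1/(k·n₁)) = σ²·(k+1)/(k·n₁).
So n₁ = (1 + 1/k)·((z_{α/2} + z_β)/d)² = 1.500 × (2.996/0.51)².
n₁ = 1.500 × 34.51 = 51.8.
Round up: n₁ = 52, giving n₂ = 2 × 52 = 104.

n₁ = 52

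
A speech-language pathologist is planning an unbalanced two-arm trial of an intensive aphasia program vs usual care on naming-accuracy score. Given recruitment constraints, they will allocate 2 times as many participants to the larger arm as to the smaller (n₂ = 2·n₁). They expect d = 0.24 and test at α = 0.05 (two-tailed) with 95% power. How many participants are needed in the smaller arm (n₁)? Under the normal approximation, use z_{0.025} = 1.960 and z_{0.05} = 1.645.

With allocation ratio k = n₂/n₁ = 2, Var(x̄₁−x̄₂) = σ²(1/n₁ + 1/(k·n₁)) = σ²·(k+1)/(k·n₁).
So n₁ = (1 + 1/k)·((z_{α/2} + z_β)/d)² = 1.500 × (3.605/0.24)².
n₁ = 1.500 × 225.63 = 338.4.
Round up: n₁ = 339, giving n₂ = 2 × 339 = 678.

n₁ = 339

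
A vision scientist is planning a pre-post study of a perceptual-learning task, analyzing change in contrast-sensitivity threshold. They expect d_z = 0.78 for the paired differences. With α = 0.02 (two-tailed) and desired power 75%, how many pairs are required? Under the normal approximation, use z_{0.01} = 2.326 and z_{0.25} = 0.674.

For a paired (one-sample on differences) test: n = ((z_{α/2} + z_β) / d)².
z_{α/2} + z_β = 2.326 + 0.674 = 3.000.
n = (3.000 / 0.78)² = 3.846² = 14.79.
Round up.

n = 15 pairs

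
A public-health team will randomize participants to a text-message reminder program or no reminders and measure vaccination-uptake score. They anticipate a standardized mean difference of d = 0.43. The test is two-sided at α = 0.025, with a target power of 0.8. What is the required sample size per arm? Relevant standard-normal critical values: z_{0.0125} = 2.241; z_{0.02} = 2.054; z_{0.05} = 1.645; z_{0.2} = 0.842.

n = 103 per group

For two independent groups with equal n: n = 2·((z_{α/2} + z_β) / d)².
z_{α/2} + z_β = 2.241 + 0.842 = 3.083.
n = 2 × (3.083 / 0.43)² = 2 × 7.170² = 2 × 51.41 = 102.8.
Round up to the next whole participant.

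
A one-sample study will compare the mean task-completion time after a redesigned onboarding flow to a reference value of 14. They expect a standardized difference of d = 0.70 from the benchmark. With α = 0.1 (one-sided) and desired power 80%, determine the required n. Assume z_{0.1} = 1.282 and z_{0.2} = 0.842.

n = 10

For a one-sample test: n = ((z_{α} + z_β) / d)².
z_{α} + z_β = 1.282 + 0.842 = 2.124.
n = (2.124 / 0.70)² = 3.034² = 9.21.
Round up.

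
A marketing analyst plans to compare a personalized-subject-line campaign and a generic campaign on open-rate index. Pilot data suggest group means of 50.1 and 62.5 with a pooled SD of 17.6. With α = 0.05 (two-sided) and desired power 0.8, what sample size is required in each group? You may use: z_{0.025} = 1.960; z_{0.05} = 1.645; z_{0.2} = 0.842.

Cohen's d = |M₁ − M₂| / SD_pooled = |50.1 − 62.5| / 17.6 = 12.4 / 17.6 = 0.705.
For two independent groups with equal n: n = 2·((z_{α/2} + z_β) / d)².
z_{α/2} + z_β = 1.960 + 0.842 = 2.802.
n = 2 × (2.802 / 0.705)² = 2 × 3.974² = 2 × 15.80 = 31.6.
Round up to the next whole participant.

n = 32 per group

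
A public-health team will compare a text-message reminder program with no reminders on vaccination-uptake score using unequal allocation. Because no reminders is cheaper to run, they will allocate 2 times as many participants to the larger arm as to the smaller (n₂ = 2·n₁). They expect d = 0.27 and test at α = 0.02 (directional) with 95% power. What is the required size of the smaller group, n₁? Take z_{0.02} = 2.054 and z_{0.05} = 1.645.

n₁ = 282

With allocation ratio k = n₂/n₁ = 2, Var(x̄₁−x̄₂) = σ²(1/n₁ + 1/(k·n₁)) = σ²·(k+1)/(k·n₁).
So n₁ = (1 + 1/k)·((z_{α} + z_β)/d)² = 1.500 × (3.699/0.27)².
n₁ = 1.500 × 187.69 = 281.5.
Round up: n₁ = 282, giving n₂ = 2 × 282 = 564.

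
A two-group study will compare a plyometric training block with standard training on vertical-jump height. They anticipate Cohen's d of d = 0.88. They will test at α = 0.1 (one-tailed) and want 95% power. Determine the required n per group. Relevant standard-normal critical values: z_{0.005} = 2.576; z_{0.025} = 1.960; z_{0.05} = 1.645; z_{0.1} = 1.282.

n = 23 per group

For two independent groups with equal n: n = 2·((z_{α} + z_β) / d)².
z_{α} + z_β = 1.282 + 1.645 = 2.927.
n = 2 × (2.927 / 0.88)² = 2 × 3.326² = 2 × 11.06 = 22.1.
Round up to the next whole participant.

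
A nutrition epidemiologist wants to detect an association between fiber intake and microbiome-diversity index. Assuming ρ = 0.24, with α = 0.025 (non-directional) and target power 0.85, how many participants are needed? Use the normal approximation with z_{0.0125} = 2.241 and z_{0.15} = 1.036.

Fisher's z: C = ½·ln((1+r)/(1−r)) = ½·ln(1.6316) = 0.2448.
n = ((z_{α/2} + z_β)/C)² + 3.
(2.241 + 1.036) / 0.2448 = 3.277 / 0.2448 = 13.386.
n = 13.386² + 3 = 179.20 + 3 = 182.2.
Round up.

n = 183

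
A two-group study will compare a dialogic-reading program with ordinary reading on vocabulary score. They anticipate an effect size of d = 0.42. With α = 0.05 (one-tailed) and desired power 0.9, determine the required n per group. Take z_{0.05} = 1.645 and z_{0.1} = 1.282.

For two independent groups with equal n: n = 2·((z_{α} + z_β) / d)².
z_{α} + z_β = 1.645 + 1.282 = 2.927.
n = 2 × (2.927 / 0.42)² = 2 × 6.969² = 2 × 48.57 = 97.1.
Round up to the next whole participant.

n = 98 per group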